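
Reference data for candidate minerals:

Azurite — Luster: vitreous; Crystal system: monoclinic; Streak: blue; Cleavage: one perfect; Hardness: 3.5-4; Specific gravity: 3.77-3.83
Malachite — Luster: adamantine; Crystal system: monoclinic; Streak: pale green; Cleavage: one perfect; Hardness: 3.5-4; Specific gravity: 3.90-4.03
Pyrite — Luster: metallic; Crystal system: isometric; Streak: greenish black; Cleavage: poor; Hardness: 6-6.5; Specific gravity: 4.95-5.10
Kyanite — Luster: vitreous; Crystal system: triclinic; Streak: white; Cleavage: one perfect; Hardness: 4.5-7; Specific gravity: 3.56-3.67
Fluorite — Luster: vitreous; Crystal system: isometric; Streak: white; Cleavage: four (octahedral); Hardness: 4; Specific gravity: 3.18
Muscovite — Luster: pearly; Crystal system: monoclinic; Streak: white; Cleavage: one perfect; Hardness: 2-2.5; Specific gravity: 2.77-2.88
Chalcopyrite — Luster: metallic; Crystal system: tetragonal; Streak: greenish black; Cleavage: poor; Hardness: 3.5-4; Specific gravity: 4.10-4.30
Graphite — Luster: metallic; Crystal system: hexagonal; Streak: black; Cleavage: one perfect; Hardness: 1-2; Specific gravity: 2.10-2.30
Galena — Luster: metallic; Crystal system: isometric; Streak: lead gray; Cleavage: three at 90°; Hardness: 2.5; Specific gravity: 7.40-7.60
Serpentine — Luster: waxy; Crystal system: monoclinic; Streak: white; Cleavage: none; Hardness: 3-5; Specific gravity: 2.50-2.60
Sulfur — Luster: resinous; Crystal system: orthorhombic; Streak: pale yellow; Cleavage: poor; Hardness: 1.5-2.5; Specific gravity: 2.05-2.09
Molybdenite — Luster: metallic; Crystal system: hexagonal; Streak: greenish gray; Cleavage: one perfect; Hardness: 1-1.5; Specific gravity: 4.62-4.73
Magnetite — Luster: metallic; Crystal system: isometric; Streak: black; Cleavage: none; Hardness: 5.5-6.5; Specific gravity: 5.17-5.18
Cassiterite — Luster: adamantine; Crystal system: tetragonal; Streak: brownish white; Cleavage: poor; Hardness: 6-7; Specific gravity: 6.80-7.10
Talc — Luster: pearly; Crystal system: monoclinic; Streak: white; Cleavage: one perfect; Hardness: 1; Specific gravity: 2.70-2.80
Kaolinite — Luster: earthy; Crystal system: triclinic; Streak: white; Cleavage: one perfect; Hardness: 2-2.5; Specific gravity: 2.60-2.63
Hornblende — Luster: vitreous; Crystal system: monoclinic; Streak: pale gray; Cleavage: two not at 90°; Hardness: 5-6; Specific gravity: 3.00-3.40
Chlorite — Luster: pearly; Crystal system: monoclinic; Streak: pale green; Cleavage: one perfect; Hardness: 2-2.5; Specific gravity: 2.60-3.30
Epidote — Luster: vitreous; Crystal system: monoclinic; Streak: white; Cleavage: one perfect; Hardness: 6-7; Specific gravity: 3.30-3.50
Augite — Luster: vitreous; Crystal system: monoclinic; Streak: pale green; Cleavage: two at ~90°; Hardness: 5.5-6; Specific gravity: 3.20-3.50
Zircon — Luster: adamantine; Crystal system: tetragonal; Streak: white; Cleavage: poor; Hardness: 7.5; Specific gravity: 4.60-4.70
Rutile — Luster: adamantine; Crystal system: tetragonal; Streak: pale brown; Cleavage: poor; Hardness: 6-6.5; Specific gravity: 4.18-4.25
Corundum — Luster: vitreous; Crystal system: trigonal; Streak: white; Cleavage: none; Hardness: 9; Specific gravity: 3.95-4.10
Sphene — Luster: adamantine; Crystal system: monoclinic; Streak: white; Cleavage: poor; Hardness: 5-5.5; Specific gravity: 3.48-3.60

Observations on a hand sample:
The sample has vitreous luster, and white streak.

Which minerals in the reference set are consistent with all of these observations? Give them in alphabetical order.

Corundum, Epidote, Fluorite, Kyanite

Vitreous luster — narrows the field to Azurite, Kyanite, Fluorite, Hornblende, Epidote, Augite, Corundum.
White streak rules out Azurite, Hornblende, Augite.
The minerals that satisfy all observations are Corundum, Epidote, Fluorite, Kyanite.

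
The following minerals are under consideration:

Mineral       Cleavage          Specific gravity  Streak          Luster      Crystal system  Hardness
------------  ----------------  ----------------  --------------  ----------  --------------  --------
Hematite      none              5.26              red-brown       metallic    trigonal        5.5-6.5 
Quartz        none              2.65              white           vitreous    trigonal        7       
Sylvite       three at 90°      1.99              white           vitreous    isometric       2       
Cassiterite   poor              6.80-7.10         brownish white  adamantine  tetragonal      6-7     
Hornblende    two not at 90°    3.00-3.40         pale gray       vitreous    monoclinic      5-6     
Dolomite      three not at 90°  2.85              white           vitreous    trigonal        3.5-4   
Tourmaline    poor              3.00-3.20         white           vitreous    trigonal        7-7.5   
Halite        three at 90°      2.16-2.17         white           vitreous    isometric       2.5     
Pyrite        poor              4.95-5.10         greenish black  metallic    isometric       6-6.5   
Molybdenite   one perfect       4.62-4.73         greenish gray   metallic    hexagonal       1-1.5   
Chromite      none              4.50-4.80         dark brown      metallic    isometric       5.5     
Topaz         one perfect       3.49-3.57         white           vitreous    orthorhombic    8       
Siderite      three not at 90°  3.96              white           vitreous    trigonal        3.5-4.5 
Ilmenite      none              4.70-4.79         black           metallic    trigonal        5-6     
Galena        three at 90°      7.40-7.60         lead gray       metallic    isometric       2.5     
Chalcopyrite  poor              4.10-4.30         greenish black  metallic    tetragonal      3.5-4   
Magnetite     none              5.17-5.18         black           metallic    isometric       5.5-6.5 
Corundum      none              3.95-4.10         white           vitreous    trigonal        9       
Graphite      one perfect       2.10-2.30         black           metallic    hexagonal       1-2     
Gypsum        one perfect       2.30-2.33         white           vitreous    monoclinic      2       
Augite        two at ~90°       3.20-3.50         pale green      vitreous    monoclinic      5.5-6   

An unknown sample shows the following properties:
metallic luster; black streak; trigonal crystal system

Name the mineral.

Ilmenite

Metallic luster: only Hematite, Pyrite, Molybdenite, Chromite, Ilmenite, Galena, Chalcopyrite, Magnetite, Graphite remain.
Black streak: only Ilmenite, Magnetite, Graphite remain.
Trigonal crystal system: only Ilmenite remains.
The only mineral consistent with every observation is Ilmenite.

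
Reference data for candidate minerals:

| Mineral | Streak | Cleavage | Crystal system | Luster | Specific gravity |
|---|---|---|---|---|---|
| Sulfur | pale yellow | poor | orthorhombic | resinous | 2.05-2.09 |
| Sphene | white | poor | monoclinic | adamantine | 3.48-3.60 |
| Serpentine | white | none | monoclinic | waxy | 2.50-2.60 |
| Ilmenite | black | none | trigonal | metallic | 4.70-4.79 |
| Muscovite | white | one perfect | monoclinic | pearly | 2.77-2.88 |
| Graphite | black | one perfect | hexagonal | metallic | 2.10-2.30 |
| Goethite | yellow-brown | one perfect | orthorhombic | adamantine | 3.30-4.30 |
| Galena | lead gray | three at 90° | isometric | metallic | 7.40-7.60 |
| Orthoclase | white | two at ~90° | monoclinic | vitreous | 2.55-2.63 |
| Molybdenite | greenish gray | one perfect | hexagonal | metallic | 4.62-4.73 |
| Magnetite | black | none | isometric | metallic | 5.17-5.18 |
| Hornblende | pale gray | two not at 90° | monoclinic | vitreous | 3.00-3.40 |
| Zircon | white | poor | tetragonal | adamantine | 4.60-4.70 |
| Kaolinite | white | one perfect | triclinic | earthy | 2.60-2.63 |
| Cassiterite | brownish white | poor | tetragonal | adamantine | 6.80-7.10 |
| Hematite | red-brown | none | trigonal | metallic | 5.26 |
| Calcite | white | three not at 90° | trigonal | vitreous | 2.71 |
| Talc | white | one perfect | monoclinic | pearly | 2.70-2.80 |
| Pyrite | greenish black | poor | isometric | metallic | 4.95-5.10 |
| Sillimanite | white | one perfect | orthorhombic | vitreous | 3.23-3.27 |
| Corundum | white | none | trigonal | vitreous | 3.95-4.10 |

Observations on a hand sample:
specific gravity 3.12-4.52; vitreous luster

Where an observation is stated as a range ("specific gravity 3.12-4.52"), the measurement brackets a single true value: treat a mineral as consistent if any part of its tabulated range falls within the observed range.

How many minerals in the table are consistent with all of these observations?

Specific gravity 3.12-4.52: only Sphene, Goethite, Hornblende, Sillimanite, Corundum remain.
Vitreous luster is inconsistent with Sphene, Goethite.
Consistent with every observation: Corundum, Hornblende, Sillimanite.
That is 3 minerals.

3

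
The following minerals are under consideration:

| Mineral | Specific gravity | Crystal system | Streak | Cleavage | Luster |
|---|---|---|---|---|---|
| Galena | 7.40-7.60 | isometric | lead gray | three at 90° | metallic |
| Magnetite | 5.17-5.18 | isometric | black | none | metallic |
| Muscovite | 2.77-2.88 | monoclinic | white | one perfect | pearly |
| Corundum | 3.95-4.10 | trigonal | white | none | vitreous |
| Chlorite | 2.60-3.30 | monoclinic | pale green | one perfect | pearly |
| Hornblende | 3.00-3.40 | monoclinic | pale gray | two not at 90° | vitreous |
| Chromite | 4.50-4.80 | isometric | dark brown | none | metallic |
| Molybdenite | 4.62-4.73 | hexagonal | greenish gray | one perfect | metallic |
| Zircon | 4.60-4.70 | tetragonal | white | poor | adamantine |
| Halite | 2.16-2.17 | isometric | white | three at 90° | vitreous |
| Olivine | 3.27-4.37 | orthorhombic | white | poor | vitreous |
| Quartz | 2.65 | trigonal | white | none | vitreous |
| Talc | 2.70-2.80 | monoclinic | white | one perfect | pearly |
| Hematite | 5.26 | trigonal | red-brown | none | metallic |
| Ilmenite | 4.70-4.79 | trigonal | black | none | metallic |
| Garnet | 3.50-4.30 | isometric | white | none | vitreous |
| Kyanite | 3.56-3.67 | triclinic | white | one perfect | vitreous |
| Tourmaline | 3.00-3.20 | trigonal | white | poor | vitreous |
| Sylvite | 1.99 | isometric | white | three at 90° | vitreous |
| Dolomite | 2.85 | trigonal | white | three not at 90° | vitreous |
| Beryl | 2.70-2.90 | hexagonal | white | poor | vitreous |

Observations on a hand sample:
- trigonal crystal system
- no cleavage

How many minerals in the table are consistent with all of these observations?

Trigonal crystal system — narrows the field to Corundum, Quartz, Hematite, Ilmenite, Tourmaline, Dolomite.
No cleavage is inconsistent with Tourmaline, Dolomite.
Remaining candidates: Corundum, Hematite, Ilmenite, Quartz.
That is 4 minerals.

4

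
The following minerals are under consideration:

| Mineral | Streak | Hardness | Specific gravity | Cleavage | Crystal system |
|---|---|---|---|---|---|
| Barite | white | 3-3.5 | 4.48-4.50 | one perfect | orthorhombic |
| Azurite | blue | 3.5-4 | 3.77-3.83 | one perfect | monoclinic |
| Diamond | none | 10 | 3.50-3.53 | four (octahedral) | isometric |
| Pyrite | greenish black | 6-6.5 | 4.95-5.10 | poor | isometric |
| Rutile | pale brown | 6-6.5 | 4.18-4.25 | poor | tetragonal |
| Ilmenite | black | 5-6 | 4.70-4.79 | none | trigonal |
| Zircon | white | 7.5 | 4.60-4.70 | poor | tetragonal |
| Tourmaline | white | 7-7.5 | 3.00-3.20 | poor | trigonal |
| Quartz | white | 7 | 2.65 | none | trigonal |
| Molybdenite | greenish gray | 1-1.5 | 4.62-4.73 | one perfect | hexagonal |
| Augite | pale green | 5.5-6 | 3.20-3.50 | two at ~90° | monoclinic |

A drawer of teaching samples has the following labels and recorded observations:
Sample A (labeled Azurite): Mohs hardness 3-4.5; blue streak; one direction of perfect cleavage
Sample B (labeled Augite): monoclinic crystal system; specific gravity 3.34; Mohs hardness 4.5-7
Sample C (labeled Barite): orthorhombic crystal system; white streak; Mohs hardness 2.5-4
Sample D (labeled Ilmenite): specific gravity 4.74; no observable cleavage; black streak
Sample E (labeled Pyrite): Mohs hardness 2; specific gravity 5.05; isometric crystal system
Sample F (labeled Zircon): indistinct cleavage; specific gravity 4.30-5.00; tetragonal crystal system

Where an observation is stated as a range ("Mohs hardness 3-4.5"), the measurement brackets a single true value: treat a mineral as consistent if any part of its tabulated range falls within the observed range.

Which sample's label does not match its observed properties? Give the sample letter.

Sample A: nothing contradicts Azurite.
Sample B: nothing contradicts Augite.
Sample C: nothing contradicts Barite.
Sample D: nothing contradicts Ilmenite.
Sample E: Pyrite has hardness 6-6.5, but the record shows Mohs hardness 2 — this label is wrong.
Sample F: nothing contradicts Zircon.
The mislabeled specimen is E.

E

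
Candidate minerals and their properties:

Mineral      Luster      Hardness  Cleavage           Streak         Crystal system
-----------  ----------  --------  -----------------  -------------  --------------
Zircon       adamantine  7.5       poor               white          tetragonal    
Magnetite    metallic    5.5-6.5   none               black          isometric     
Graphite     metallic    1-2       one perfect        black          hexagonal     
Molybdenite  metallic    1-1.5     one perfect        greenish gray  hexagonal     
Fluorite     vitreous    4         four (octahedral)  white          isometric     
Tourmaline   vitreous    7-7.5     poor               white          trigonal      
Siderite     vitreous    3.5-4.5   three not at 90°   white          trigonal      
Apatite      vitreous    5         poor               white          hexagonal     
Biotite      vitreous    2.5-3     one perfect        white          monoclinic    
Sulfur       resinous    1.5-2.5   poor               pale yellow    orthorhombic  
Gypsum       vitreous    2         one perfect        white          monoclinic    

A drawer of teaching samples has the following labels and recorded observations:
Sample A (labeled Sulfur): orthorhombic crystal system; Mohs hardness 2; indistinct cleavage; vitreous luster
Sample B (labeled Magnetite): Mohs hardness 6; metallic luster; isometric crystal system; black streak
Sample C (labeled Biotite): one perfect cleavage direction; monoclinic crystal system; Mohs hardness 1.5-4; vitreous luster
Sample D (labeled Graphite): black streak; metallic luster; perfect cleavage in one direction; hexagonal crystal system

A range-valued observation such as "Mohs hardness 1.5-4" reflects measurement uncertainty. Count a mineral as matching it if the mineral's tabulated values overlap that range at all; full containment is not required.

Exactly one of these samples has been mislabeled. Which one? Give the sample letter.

A

Sample A: Sulfur has resinous luster, but the record shows vitreous luster — this label is wrong.
Sample B: nothing contradicts Magnetite.
Sample C: nothing contradicts Biotite.
Sample D: nothing contradicts Graphite.
The mislabeled specimen is A.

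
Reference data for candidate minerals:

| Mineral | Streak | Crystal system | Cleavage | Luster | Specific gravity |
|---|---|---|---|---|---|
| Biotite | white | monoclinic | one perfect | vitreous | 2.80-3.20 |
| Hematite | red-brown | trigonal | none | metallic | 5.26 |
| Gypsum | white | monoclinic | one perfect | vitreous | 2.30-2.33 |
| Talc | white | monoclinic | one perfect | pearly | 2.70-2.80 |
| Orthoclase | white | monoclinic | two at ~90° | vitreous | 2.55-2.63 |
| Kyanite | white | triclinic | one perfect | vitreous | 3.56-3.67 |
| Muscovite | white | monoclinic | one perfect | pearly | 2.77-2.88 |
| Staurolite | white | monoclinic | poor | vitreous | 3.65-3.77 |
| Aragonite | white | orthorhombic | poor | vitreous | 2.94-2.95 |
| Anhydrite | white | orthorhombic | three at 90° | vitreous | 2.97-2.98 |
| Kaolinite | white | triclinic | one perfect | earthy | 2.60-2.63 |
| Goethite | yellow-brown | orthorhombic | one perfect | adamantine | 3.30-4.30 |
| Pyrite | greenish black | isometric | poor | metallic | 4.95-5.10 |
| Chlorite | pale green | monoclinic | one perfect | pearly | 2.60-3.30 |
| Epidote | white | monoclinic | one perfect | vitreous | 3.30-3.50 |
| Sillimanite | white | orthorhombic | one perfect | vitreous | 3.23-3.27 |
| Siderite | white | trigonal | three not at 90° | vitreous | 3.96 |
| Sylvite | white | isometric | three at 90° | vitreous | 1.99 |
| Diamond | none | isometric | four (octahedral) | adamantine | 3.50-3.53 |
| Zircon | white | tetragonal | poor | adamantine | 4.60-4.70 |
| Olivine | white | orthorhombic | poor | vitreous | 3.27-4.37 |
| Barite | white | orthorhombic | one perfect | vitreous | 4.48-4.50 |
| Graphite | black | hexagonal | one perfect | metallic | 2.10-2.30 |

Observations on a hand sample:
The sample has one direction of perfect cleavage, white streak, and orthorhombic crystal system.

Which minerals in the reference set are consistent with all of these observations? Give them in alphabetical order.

Barite, Sillimanite

One direction of perfect cleavage — leaves Biotite, Gypsum, Talc, Kyanite, Muscovite, Kaolinite, Goethite, Chlorite, Epidote, Sillimanite, Barite, Graphite.
White streak rules out Goethite, Chlorite, Graphite.
Orthorhombic crystal system — narrows the field to Sillimanite, Barite.
Consistent with every observation: Barite, Sillimanite.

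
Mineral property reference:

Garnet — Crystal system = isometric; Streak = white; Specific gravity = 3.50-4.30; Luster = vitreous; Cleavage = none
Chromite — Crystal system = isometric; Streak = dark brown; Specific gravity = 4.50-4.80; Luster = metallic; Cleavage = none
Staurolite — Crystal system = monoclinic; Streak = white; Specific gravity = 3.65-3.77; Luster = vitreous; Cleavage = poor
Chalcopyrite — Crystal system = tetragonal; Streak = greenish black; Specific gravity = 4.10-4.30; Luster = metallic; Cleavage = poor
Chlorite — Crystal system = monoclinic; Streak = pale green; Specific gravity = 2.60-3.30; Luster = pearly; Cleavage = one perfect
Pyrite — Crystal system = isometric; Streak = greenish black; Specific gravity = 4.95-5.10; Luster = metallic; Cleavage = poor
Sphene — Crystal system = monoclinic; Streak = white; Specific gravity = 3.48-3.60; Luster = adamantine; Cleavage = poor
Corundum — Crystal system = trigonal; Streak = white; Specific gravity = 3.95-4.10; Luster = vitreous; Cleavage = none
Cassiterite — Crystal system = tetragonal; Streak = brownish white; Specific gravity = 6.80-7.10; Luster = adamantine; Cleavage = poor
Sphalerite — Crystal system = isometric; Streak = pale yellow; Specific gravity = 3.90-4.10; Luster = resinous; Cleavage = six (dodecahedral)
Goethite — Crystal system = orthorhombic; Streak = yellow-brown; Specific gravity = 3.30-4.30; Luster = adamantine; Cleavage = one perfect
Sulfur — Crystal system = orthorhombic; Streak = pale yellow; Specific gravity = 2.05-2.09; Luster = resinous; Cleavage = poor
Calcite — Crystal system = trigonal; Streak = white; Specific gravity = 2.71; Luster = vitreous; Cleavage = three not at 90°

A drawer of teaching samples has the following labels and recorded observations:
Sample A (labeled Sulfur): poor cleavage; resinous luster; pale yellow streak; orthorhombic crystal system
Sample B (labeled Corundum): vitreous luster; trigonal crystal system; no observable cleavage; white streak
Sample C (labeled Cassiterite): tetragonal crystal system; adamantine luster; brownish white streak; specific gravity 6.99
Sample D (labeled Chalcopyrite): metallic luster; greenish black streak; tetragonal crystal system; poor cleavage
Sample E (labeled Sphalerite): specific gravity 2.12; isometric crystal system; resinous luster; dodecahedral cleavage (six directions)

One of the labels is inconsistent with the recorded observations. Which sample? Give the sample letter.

E

Sample A: all recorded properties match Sulfur.
Sample B: all recorded properties match Corundum.
Sample C: all recorded properties match Cassiterite.
Sample D: all recorded properties match Chalcopyrite.
Sample E: Sphalerite has SG 3.90-4.10, but the record shows specific gravity 2.12 — this label is wrong.
The mislabeled specimen is E.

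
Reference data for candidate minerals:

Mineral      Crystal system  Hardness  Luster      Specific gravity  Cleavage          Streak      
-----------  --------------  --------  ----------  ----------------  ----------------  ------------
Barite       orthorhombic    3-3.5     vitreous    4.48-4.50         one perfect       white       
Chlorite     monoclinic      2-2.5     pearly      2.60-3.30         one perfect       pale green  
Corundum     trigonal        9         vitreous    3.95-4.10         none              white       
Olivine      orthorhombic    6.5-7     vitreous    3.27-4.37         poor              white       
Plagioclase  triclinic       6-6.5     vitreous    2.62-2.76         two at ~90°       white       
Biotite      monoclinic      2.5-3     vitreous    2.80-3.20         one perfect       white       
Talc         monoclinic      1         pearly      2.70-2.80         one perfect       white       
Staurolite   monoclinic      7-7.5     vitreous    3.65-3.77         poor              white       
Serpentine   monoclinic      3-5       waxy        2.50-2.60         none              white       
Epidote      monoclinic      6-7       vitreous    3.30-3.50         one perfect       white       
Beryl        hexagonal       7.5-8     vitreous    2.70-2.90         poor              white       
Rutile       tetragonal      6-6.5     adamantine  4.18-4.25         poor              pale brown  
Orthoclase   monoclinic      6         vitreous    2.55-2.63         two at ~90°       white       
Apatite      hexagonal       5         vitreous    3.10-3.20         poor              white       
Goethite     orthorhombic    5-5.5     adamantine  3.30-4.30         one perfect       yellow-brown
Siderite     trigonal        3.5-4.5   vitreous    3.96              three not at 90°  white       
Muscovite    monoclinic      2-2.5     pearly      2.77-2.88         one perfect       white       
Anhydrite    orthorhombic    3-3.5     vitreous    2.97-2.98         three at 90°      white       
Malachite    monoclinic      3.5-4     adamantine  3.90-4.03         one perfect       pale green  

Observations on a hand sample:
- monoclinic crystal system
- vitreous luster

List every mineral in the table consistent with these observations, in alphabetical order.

Biotite, Epidote, Orthoclase, Staurolite

Monoclinic crystal system — narrows the field to Chlorite, Biotite, Talc, Staurolite, Serpentine, Epidote, Orthoclase, Muscovite, Malachite.
Vitreous luster — narrows the field to Biotite, Staurolite, Epidote, Orthoclase.
Consistent with every observation: Biotite, Epidote, Orthoclase, Staurolite.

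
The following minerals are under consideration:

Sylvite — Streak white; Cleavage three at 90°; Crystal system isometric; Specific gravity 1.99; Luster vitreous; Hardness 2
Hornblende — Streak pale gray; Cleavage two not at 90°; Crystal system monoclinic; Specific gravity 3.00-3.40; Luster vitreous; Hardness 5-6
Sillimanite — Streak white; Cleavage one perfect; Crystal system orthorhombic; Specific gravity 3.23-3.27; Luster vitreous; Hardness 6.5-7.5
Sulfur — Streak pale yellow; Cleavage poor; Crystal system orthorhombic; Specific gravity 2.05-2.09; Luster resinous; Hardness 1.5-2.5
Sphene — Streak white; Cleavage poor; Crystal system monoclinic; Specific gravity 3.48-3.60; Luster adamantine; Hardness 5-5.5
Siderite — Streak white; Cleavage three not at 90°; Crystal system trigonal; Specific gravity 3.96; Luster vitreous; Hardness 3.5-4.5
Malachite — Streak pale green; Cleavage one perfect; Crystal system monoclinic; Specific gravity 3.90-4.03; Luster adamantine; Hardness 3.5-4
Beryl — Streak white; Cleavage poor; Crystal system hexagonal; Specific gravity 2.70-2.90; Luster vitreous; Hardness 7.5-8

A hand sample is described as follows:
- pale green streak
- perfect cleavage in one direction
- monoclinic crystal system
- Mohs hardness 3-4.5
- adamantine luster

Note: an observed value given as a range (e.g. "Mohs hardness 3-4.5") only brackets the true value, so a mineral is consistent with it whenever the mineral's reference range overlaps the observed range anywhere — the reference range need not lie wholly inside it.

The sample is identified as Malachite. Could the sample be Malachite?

Pale green streak — matches Malachite (pale green streak).
Perfect cleavage in one direction — matches Malachite (cleavage one perfect).
Monoclinic crystal system — matches Malachite (monoclinic system).
Mohs hardness 3-4.5 — matches Malachite (hardness 3.5-4).
Adamantine luster — matches Malachite (adamantine luster).
Every observed property is compatible with the reference values for Malachite.

Consistent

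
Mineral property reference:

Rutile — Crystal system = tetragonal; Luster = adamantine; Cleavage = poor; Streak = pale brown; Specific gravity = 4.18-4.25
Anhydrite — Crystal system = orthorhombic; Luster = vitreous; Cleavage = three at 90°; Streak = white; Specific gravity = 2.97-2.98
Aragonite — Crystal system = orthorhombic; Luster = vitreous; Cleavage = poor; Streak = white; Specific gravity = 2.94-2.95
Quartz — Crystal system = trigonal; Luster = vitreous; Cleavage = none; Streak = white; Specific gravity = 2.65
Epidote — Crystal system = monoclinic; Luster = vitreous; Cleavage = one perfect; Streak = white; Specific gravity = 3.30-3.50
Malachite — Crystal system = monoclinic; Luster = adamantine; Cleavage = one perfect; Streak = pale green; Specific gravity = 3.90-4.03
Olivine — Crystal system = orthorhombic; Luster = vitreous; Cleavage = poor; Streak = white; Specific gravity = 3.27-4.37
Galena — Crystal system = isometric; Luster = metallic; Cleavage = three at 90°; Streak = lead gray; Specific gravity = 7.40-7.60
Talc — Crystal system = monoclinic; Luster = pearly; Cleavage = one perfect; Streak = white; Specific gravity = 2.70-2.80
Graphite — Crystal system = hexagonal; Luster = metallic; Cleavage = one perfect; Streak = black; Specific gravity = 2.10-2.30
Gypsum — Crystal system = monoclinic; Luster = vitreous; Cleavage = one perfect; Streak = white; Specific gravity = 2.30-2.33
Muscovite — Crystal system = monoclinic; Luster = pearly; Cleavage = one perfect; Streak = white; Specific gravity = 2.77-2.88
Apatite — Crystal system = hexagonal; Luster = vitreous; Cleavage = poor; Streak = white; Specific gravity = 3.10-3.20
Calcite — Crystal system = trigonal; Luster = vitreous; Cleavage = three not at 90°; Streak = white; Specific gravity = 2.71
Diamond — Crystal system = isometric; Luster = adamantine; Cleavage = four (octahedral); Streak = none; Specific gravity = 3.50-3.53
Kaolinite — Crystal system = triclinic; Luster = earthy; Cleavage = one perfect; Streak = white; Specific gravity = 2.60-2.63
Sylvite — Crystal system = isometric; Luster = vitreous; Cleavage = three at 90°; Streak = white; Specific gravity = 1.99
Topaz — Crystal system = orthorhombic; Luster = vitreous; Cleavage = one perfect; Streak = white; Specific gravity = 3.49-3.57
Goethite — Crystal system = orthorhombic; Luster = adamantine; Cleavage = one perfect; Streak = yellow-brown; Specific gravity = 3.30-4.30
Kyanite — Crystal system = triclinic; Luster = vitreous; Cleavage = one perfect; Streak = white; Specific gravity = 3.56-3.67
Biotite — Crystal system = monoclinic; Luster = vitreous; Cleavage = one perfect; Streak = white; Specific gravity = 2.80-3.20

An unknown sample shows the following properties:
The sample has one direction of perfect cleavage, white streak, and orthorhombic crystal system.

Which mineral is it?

Topaz

One direction of perfect cleavage — leaves Epidote, Malachite, Talc, Graphite, Gypsum, Muscovite, Kaolinite, Topaz, Goethite, Kyanite, Biotite.
White streak eliminates Malachite, Graphite, Goethite.
Orthorhombic crystal system — only Topaz remains.
Topaz is the sole remaining match.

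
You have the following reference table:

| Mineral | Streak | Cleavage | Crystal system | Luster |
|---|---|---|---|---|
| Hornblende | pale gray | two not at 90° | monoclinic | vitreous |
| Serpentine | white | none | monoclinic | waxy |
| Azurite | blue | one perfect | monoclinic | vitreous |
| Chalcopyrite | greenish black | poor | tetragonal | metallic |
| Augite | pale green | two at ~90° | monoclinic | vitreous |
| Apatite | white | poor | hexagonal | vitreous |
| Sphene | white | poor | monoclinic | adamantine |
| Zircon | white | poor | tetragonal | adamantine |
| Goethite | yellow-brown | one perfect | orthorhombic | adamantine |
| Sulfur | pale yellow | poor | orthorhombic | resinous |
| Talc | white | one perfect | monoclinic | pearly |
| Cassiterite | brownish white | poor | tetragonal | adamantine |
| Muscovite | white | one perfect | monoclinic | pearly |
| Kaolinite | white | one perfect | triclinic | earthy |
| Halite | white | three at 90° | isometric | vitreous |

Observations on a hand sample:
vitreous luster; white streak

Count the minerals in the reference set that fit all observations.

Vitreous luster — leaves Hornblende, Azurite, Augite, Apatite, Halite.
White streak — Apatite, Halite remain.
The minerals that satisfy all observations are Apatite, Halite.
That is 2 minerals.

2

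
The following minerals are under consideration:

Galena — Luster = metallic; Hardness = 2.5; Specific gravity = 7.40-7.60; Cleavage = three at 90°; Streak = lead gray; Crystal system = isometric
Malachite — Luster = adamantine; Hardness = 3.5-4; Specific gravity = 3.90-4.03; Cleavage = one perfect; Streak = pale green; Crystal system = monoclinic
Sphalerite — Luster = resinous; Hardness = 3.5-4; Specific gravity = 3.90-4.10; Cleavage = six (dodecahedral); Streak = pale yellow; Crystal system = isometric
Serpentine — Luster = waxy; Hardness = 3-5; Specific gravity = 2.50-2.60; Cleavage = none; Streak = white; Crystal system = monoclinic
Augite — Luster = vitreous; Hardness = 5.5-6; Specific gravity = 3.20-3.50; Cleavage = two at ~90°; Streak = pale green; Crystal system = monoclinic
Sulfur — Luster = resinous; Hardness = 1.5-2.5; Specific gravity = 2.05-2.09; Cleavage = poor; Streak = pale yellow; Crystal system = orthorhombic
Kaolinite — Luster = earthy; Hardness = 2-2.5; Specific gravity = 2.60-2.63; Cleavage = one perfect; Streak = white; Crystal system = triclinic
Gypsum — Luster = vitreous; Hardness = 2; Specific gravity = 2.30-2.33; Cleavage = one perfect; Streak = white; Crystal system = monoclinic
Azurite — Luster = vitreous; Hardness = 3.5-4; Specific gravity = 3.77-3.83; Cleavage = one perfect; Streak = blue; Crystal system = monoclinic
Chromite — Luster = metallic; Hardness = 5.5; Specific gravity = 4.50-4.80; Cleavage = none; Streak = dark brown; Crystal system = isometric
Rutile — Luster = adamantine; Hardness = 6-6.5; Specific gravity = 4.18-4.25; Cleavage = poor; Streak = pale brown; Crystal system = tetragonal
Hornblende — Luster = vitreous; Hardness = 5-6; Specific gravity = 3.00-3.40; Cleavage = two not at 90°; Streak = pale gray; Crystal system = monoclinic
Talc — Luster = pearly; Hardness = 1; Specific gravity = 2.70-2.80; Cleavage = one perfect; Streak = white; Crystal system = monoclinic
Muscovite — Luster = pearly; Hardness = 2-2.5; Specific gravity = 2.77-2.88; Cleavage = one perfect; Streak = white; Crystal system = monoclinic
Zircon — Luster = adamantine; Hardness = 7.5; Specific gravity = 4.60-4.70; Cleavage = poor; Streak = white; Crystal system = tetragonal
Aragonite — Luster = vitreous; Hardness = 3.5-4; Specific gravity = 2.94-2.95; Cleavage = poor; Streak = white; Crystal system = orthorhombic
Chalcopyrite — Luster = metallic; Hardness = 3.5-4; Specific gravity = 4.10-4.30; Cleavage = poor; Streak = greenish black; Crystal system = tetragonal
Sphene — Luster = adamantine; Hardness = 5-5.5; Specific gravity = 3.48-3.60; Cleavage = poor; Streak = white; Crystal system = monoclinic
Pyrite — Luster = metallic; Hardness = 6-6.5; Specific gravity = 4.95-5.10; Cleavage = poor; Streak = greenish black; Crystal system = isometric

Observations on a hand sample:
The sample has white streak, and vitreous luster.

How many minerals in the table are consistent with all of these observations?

White streak — only Serpentine, Kaolinite, Gypsum, Talc, Muscovite, Zircon, Aragonite, Sphene remain.
Vitreous luster — narrows the field to Gypsum, Aragonite.
Consistent with every observation: Aragonite, Gypsum.
That is 2 minerals.

2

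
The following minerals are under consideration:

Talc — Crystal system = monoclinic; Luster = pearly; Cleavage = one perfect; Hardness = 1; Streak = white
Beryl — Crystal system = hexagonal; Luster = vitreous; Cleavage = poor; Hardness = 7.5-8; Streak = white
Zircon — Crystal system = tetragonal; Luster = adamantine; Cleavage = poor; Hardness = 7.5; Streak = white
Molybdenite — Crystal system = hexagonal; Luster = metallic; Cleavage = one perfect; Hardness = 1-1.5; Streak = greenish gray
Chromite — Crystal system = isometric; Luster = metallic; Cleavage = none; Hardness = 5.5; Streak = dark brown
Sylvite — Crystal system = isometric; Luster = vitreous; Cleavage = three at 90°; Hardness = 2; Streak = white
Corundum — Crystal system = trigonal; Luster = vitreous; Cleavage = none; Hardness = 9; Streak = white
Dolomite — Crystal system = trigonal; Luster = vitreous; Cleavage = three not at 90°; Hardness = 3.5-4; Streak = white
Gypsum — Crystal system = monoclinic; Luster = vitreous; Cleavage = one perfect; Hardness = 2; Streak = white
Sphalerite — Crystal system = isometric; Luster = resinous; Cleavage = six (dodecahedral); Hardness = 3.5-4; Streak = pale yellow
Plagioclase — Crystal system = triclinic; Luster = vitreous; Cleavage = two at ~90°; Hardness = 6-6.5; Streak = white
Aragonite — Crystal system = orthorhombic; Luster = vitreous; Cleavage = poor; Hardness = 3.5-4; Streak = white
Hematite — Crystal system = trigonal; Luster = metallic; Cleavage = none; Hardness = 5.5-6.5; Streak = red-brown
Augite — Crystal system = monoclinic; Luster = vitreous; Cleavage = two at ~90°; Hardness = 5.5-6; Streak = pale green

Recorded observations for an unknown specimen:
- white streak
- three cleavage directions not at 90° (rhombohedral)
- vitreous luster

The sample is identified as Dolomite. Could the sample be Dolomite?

Consistent

White streak — is consistent with Dolomite (white streak).
Three cleavage directions not at 90° (rhombohedral) — is consistent with Dolomite (cleavage three not at 90°).
Vitreous luster — is consistent with Dolomite (vitreous luster).
All observations are consistent with the tabulated values for Dolomite.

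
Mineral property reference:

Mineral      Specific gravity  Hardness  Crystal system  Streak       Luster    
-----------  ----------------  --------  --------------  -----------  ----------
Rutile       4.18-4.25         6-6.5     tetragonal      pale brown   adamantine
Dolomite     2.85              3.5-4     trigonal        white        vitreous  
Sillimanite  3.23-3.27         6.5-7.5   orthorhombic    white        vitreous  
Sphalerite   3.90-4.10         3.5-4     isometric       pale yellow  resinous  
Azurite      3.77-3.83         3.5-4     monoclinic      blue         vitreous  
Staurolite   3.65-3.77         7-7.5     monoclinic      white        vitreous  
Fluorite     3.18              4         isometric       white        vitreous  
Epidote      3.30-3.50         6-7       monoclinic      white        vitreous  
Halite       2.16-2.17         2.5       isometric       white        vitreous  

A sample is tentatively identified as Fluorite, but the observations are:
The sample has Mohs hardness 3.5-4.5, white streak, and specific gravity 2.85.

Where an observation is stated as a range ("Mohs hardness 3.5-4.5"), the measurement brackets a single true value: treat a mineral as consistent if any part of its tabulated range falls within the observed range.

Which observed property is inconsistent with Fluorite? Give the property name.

Mohs hardness 3.5-4.5: Fluorite has hardness 4 — matches.
White streak: Fluorite has white streak — matches.
Specific gravity 2.85: Fluorite has SG 3.18 — outside the reference range.
The specific gravity is the one property that does not fit.

specific gravity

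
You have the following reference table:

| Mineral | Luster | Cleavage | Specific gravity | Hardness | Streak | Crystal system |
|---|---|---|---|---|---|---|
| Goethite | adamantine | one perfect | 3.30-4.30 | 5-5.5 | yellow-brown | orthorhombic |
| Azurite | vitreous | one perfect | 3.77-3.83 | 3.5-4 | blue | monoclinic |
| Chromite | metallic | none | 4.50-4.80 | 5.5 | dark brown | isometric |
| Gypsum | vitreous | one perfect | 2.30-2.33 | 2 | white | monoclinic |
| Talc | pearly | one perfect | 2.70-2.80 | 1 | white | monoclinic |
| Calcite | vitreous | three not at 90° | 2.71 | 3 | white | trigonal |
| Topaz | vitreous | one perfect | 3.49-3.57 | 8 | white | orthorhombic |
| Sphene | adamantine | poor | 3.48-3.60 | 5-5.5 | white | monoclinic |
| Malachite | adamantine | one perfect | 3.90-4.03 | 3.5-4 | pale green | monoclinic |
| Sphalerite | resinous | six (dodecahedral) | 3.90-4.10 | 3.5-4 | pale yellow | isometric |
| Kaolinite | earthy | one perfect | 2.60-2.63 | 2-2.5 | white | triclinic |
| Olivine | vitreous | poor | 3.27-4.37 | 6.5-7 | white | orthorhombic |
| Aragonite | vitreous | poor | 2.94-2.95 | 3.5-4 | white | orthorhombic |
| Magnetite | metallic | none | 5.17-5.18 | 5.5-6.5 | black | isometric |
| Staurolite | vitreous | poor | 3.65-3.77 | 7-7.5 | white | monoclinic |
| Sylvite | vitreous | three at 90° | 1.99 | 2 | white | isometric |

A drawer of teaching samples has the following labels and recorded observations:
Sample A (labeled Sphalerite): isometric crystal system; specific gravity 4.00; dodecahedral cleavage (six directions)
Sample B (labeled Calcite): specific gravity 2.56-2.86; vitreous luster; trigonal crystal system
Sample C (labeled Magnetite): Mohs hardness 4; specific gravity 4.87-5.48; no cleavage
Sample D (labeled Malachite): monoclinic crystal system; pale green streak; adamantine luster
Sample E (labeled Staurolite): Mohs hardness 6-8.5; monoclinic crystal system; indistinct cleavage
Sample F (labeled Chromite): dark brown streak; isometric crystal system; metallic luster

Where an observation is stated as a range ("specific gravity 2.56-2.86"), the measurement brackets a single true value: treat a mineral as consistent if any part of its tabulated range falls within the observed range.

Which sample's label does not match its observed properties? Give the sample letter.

C

Sample A: observations are consistent with Sphalerite.
Sample B: observations are consistent with Calcite.
Sample C: Mohs hardness 4 is outside the reference for Magnetite (hardness 5.5-6.5) — mislabeled.
Sample D: observations are consistent with Malachite.
Sample E: observations are consistent with Staurolite.
Sample F: observations are consistent with Chromite.
Sample C is the mislabeled one.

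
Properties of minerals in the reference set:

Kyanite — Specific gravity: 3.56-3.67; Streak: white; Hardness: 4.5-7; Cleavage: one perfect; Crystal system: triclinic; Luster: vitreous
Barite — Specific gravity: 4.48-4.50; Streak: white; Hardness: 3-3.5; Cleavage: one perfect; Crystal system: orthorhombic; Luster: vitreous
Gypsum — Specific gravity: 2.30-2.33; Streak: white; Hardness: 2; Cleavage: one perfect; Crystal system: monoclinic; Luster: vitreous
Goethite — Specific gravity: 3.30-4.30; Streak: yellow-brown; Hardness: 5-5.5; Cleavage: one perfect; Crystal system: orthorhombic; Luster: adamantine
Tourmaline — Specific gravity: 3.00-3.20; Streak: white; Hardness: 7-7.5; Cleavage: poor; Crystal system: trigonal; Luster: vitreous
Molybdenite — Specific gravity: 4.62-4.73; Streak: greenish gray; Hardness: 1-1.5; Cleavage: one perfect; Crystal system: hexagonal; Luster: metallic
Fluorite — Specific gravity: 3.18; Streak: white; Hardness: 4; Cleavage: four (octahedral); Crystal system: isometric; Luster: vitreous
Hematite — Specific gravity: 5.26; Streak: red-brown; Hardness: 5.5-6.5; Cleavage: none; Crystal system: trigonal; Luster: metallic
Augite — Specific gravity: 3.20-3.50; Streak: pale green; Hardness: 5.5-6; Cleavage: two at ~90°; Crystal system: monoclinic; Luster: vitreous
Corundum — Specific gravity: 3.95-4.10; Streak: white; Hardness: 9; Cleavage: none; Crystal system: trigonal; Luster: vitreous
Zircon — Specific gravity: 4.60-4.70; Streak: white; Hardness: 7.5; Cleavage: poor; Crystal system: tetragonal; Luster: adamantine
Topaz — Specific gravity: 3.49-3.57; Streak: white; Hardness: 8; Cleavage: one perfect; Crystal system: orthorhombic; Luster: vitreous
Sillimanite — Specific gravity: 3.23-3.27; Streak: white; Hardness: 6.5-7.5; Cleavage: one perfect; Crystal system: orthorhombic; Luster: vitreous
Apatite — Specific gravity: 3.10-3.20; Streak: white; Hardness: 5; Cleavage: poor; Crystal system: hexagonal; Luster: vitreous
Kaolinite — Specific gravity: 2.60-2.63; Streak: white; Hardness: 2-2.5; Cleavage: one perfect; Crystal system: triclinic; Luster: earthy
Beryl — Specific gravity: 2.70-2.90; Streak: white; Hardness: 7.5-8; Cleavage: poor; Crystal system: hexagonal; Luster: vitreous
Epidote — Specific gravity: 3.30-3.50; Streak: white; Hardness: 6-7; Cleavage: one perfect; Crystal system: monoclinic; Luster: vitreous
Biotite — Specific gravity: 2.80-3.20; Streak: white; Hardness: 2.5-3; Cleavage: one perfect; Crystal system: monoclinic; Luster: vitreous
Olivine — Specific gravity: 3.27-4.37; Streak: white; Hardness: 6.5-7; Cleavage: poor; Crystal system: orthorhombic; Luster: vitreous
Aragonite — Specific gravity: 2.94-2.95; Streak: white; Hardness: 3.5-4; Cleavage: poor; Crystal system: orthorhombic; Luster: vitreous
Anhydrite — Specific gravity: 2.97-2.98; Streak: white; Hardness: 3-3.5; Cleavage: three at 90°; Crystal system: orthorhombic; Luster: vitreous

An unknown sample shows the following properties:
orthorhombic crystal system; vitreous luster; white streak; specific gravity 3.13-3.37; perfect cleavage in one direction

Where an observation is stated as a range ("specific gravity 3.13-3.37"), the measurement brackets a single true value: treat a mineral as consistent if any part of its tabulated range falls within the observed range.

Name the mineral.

Orthorhombic crystal system: narrows the field to Barite, Goethite, Topaz, Sillimanite, Olivine, Aragonite, Anhydrite.
Vitreous luster is inconsistent with Goethite.
White streak: every remaining candidate is consistent.
Specific gravity 3.13-3.37: leaves Sillimanite, Olivine.
Perfect cleavage in one direction rules out Olivine.
Sillimanite is the sole remaining match.

Sillimanite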